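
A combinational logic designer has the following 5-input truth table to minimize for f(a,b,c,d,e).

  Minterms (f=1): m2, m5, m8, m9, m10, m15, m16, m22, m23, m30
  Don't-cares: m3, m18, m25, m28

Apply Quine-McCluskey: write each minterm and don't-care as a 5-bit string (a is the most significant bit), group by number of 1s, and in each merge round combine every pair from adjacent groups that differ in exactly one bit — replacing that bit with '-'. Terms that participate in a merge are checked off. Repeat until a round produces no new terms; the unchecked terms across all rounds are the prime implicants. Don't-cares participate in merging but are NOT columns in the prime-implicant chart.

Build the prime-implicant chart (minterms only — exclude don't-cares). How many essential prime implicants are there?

4

size-2^0 implicants → 00010(✓)  00011(✓)  00101  01000(✓)  01001(✓)  01010(✓)  01111  10000(✓)  10010(✓)  10110(✓)  10111(✓)  11001(✓)  11100(✓)  11110(✓)
size-2^1 implicants → -0010  -1001  0-010  0001-  010-0  0100-  1-110  10-10  100-0  1011-  111-0
Unchecked terms (primes): -0010, -1001, 0-010, 0001-, 00101, 010-0, 0100-, 01111, 1-110, 10-10, 100-0, 1011-, 111-0
Minterm coverage:
  m2 ⊆ -0010,0-010,0001-
  m5 ⊆ 00101 [E]
  m8 ⊆ 010-0,0100-
  m9 ⊆ -1001,0100-
  m10 ⊆ 0-010,010-0
  m15 ⊆ 01111 [E]
  m16 ⊆ 100-0 [E]
  m22 ⊆ 1-110,10-10,1011-
  m23 ⊆ 1011- [E]
  m30 ⊆ 1-110,111-0
E = {00101, 01111, 100-0, 1011-}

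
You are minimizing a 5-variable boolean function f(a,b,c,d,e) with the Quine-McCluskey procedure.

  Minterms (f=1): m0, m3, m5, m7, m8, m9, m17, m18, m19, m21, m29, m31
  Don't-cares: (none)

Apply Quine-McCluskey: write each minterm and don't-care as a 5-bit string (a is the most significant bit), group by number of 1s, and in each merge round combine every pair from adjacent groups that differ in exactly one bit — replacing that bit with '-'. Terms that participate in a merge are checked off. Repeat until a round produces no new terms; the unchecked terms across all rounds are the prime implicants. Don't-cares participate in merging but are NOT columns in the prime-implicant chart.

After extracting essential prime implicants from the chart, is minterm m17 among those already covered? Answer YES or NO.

NO

Round 0: 00000✓ 00011✓ 00101✓ 00111✓ 01000✓ 01001✓ 10001✓ 10010✓ 10011✓ 10101✓ 11101✓ 11111✓
Round 1: -0011 -0101 0-000 00-11 001-1 0100- 1-101 10-01 100-1 1001- 111-1
PIs = {-0011, -0101, 0-000, 00-11, 001-1, 0100-, 1-101, 10-01, 100-1, 1001-, 111-1}
Coverage chart:
  m0: 0-000 ←essential
  m3: -0011,00-11
  m5: -0101,001-1
  m7: 00-11,001-1
  m8: 0-000,0100-
  m9: 0100- ←essential
  m17: 10-01,100-1
  m18: 1001- ←essential
  m19: -0011,100-1,1001-
  m21: -0101,1-101,10-01
  m29: 1-101,111-1
  m31: 111-1 ←essential
Essential: 0-000, 0100-, 1001-, 111-1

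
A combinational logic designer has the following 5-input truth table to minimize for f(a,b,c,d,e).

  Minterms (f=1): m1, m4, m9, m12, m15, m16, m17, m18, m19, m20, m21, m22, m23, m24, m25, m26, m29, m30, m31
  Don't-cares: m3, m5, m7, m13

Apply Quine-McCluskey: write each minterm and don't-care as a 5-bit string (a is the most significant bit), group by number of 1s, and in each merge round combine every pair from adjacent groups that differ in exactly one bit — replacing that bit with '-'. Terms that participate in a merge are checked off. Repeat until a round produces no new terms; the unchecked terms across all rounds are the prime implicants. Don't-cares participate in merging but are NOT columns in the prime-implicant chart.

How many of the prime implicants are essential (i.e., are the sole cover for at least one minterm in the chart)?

3

size-2^0 implicants → 00001(✓)  00011(✓)  00100(✓)  00101(✓)  00111(✓)  01001(✓)  01100(✓)  01101(✓)  01111(✓)  10000(✓)  10001(✓)  10010(✓)  10011(✓)  10100(✓)  10101(✓)  10110(✓)  10111(✓)  11000(✓)  11001(✓)  11010(✓)  11101(✓)  11110(✓)  11111(✓)
size-2^1 implicants → -0001(✓)  -0011(✓)  -0100(✓)  -0101(✓)  -0111(✓)  -1001(✓)  -1101(✓)  -1111(✓)  0-001(✓)  0-100(✓)  0-101(✓)  0-111(✓)  00-01(✓)  00-11(✓)  000-1(✓)  001-1(✓)  0010-(✓)  01-01(✓)  011-1(✓)  0110-(✓)  1-000(✓)  1-001(✓)  1-010(✓)  1-101(✓)  1-110(✓)  1-111(✓)  10-00(✓)  10-01(✓)  10-10(✓)  10-11(✓)  100-0(✓)  100-1(✓)  1000-(✓)  1001-(✓)  101-0(✓)  101-1(✓)  1010-(✓)  1011-(✓)  11-01(✓)  11-10(✓)  110-0(✓)  1100-(✓)  111-1(✓)  1111-(✓)
size-2^2 implicants → --001(✓)  --101(✓)  --111(✓)  -0-01(✓)  -0-11(✓)  -00-1(✓)  -01-1(✓)  -010-  -1-01(✓)  -11-1(✓)  0--01(✓)  0-1-1(✓)  0-10-  00--1(✓)  1--01(✓)  1--10  1-0-0  1-00-  1-1-1(✓)  1-11-  10--0(✓)  10--1(✓)  10-0-(✓)  10-1-(✓)  100--(✓)  101--(✓)
size-2^3 implicants → ---01  --1-1  -0--1  10---
Unchecked terms (primes): ---01, --1-1, -0--1, -010-, 0-10-, 1--10, 1-0-0, 1-00-, 1-11-, 10---
Minterm coverage:
  m1 ⊆ ---01,-0--1
  m4 ⊆ -010-,0-10-
  m9 ⊆ ---01 [E]
  m12 ⊆ 0-10- [E]
  m15 ⊆ --1-1 [E]
  m16 ⊆ 1-0-0,1-00-,10---
  m17 ⊆ ---01,-0--1,1-00-,10---
  m18 ⊆ 1--10,1-0-0,10---
  m19 ⊆ -0--1,10---
  m20 ⊆ -010-,10---
  m21 ⊆ ---01,--1-1,-0--1,-010-,10---
  m22 ⊆ 1--10,1-11-,10---
  m23 ⊆ --1-1,-0--1,1-11-,10---
  m24 ⊆ 1-0-0,1-00-
  m25 ⊆ ---01,1-00-
  m26 ⊆ 1--10,1-0-0
  m29 ⊆ ---01,--1-1
  m30 ⊆ 1--10,1-11-
  m31 ⊆ --1-1,1-11-
E = {---01, --1-1, 0-10-}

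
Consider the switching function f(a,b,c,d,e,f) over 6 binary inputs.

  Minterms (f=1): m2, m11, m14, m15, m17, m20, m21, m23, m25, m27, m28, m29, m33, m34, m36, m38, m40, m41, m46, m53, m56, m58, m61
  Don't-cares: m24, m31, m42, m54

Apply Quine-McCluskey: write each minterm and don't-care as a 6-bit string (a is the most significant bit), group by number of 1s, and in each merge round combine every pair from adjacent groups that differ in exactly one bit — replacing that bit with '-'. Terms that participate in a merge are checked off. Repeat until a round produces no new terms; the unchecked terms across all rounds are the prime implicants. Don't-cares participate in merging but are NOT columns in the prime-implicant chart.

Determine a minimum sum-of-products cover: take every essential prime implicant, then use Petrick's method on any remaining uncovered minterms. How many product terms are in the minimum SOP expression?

10

Round 0: 000010✓ 001011✓ 001110✓ 001111✓ 010001✓ 010100✓ 010101✓ 010111✓ 011000✓ 011001✓ 011011✓ 011100✓ 011101✓ 011111✓ 100001✓ 100010✓ 100100✓ 100110✓ 101000✓ 101001✓ 101010✓ 101110✓ 110101✓ 110110✓ 111000✓ 111010✓ 111101✓
Round 1: -00010 -01110 -10101✓ -11000 -11101✓ 0-1011✓ 0-1111✓ 001-11✓ 00111- 01-001✓ 01-100✓ 01-101✓ 01-111✓ 010-01✓ 0101-1✓ 01010-✓ 011-00✓ 011-01✓ 011-11✓ 0110-1✓ 01100-✓ 0111-1✓ 01110-✓ 1-0110 1-1000✓ 1-1010✓ 10-001 10-010✓ 10-110✓ 100-10✓ 1001-0 101-10✓ 1010-0✓ 10100- 11-101✓ 1110-0✓
Round 2: -1-101 0-1-11 01--01 01-1-1 01-10- 011--1 011-0- 1-10-0 10--10
PIs = {-00010, -01110, -1-101, -11000, 0-1-11, 00111-, 01--01, 01-1-1, 01-10-, 011--1, 011-0-, 1-0110, 1-10-0, 10--10, 10-001, 1001-0, 10100-}
Coverage chart:
  m2: -00010 ←essential
  m11: 0-1-11 ←essential
  m14: -01110,00111-
  m15: 0-1-11,00111-
  m17: 01--01 ←essential
  m20: 01-10- ←essential
  m21: -1-101,01--01,01-1-1,01-10-
  m23: 01-1-1 ←essential
  m25: 01--01,011--1,011-0-
  m27: 0-1-11,011--1
  m28: 01-10-,011-0-
  m29: -1-101,01--01,01-1-1,01-10-,011--1,011-0-
  m33: 10-001 ←essential
  m34: -00010,10--10
  m36: 1001-0 ←essential
  m38: 1-0110,10--10,1001-0
  m40: 1-10-0,10100-
  m41: 10-001,10100-
  m46: -01110,10--10
  m53: -1-101 ←essential
  m56: -11000,1-10-0
  m58: 1-10-0 ←essential
  m61: -1-101 ←essential
Essential: -00010, -1-101, 0-1-11, 01--01, 01-1-1, 01-10-, 1-10-0, 10-001, 1001-0
Petrick residual → -01110
Min cover (10 terms): b'c'd'ef' + b'cdef' + bde'f + a'cef + a'be'f + a'bdf + a'bde' + acd'f' + ab'd'e'f + ab'c'df'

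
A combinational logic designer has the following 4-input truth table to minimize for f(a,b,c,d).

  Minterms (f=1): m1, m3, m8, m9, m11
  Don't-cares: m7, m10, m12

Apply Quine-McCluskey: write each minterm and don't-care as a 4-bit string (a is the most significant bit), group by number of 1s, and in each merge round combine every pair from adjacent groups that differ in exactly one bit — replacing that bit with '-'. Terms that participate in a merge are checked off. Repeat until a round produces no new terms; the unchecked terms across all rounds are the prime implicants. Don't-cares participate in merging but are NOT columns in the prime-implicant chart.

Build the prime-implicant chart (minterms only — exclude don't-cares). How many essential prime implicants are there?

[col 0] 0001*, 0011*, 0111*, 1000*, 1001*, 1010*, 1011*, 1100*
[col 1] -001*, -011*, 0-11, 00-1*, 1-00, 10-0*, 10-1*, 100-*, 101-*
[col 2] -0-1, 10--
Prime implicants: -0-1, 0-11, 1-00, 10--
PI chart (minterm → PIs covering it):
  1 | -0-1  (sole → essential)
  3 | -0-1,0-11
  8 | 1-00,10--
  9 | -0-1,10--
  11 | -0-1,10--
Essential prime implicants: -0-1

1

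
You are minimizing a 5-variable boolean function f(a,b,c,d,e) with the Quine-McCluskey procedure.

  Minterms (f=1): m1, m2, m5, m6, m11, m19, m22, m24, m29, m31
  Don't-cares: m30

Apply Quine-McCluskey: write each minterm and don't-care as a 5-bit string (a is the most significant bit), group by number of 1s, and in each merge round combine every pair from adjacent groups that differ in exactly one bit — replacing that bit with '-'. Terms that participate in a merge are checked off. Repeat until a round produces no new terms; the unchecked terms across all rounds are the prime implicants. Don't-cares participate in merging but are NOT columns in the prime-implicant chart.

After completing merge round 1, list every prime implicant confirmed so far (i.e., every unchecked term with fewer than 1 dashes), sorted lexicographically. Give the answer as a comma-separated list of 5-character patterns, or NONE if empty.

01011, 10011, 11000

size-2^0 implicants → 00001(✓)  00010(✓)  00101(✓)  00110(✓)  01011  10011  10110(✓)  11000  11101(✓)  11110(✓)  11111(✓)
size-2^1 implicants → -0110  00-01  00-10  1-110  111-1  1111-
Unchecked terms (primes): -0110, 00-01, 00-10, 01011, 1-110, 10011, 11000, 111-1, 1111-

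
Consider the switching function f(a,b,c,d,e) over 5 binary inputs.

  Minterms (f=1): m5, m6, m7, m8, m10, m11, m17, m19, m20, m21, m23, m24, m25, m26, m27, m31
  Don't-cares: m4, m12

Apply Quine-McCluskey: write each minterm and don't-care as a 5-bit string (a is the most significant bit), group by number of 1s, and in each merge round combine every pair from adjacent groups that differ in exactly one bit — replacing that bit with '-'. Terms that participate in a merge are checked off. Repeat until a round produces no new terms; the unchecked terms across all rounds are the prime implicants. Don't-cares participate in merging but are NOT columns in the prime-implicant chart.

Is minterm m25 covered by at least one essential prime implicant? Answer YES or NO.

NO

[col 0] 00100*, 00101*, 00110*, 00111*, 01000*, 01010*, 01011*, 01100*, 10001*, 10011*, 10100*, 10101*, 10111*, 11000*, 11001*, 11010*, 11011*, 11111*
[col 1] -0100*, -0101*, -0111*, -1000*, -1010*, -1011*, 0-100, 001-0*, 001-1*, 0010-*, 0011-*, 01-00, 010-0*, 0101-*, 1-001*, 1-011*, 1-111*, 10-01*, 10-11*, 100-1*, 101-1*, 1010-*, 11-11*, 110-0*, 110-1*, 1100-*, 1101-*
[col 2] -01-1, -010-, -10-0, -101-, 001--, 1--11, 1-0-1, 10--1, 110--
Prime implicants: -01-1, -010-, -10-0, -101-, 0-100, 001--, 01-00, 1--11, 1-0-1, 10--1, 110--
PI chart (minterm → PIs covering it):
  5 | -01-1,-010-,001--
  6 | 001--  (sole → essential)
  7 | -01-1,001--
  8 | -10-0,01-00
  10 | -10-0,-101-
  11 | -101-  (sole → essential)
  17 | 1-0-1,10--1
  19 | 1--11,1-0-1,10--1
  20 | -010-  (sole → essential)
  21 | -01-1,-010-,10--1
  23 | -01-1,1--11,10--1
  24 | -10-0,110--
  25 | 1-0-1,110--
  26 | -10-0,-101-,110--
  27 | -101-,1--11,1-0-1,110--
  31 | 1--11  (sole → essential)
Essential prime implicants: -010-, -101-, 001--, 1--11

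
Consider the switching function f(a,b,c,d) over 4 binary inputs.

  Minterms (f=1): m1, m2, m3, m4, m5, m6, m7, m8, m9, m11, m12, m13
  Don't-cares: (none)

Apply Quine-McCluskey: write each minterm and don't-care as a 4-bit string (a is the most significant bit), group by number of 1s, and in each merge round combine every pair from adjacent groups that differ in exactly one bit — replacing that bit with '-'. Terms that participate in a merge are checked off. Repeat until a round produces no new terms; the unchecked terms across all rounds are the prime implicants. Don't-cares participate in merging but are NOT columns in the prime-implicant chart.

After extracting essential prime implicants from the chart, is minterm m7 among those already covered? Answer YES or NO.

size-2^0 implicants → 0001(✓)  0010(✓)  0011(✓)  0100(✓)  0101(✓)  0110(✓)  0111(✓)  1000(✓)  1001(✓)  1011(✓)  1100(✓)  1101(✓)
size-2^1 implicants → -001(✓)  -011(✓)  -100(✓)  -101(✓)  0-01(✓)  0-10(✓)  0-11(✓)  00-1(✓)  001-(✓)  01-0(✓)  01-1(✓)  010-(✓)  011-(✓)  1-00(✓)  1-01(✓)  10-1(✓)  100-(✓)  110-(✓)
size-2^2 implicants → --01  -0-1  -10-  0--1  0-1-  01--  1-0-
Unchecked terms (primes): --01, -0-1, -10-, 0--1, 0-1-, 01--, 1-0-
Minterm coverage:
  m1 ⊆ --01,-0-1,0--1
  m2 ⊆ 0-1- [E]
  m3 ⊆ -0-1,0--1,0-1-
  m4 ⊆ -10-,01--
  m5 ⊆ --01,-10-,0--1,01--
  m6 ⊆ 0-1-,01--
  m7 ⊆ 0--1,0-1-,01--
  m8 ⊆ 1-0- [E]
  m9 ⊆ --01,-0-1,1-0-
  m11 ⊆ -0-1 [E]
  m12 ⊆ -10-,1-0-
  m13 ⊆ --01,-10-,1-0-
E = {-0-1, 0-1-, 1-0-}

YES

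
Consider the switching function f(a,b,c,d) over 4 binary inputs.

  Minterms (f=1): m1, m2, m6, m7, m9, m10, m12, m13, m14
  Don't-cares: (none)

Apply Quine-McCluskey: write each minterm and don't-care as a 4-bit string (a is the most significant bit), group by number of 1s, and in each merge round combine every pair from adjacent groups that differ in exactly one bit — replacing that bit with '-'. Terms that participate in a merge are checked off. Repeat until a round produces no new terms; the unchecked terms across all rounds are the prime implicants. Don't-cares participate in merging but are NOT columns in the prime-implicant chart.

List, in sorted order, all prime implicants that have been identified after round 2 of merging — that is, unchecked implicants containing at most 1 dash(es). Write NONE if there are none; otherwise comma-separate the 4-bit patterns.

-001, 011-, 1-01, 11-0, 110-

size-2^0 implicants → 0001(✓)  0010(✓)  0110(✓)  0111(✓)  1001(✓)  1010(✓)  1100(✓)  1101(✓)  1110(✓)
size-2^1 implicants → -001  -010(✓)  -110(✓)  0-10(✓)  011-  1-01  1-10(✓)  11-0  110-
size-2^2 implicants → --10
Unchecked terms (primes): --10, -001, 011-, 1-01, 11-0, 110-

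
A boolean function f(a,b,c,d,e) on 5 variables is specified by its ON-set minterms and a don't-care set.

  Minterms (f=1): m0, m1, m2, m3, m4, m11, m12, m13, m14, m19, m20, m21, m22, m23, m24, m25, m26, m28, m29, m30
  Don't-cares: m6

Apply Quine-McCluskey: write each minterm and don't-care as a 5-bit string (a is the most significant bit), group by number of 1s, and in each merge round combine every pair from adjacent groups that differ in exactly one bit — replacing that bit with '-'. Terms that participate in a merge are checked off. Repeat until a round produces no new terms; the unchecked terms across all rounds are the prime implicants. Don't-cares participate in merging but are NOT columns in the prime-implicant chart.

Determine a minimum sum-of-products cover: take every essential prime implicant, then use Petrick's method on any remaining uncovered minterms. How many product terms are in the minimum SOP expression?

8

size-2^0 implicants → 00000(✓)  00001(✓)  00010(✓)  00011(✓)  00100(✓)  00110(✓)  01011(✓)  01100(✓)  01101(✓)  01110(✓)  10011(✓)  10100(✓)  10101(✓)  10110(✓)  10111(✓)  11000(✓)  11001(✓)  11010(✓)  11100(✓)  11101(✓)  11110(✓)
size-2^1 implicants → -0011  -0100(✓)  -0110(✓)  -1100(✓)  -1101(✓)  -1110(✓)  0-011  0-100(✓)  0-110(✓)  00-00(✓)  00-10(✓)  000-0(✓)  000-1(✓)  0000-(✓)  0001-(✓)  001-0(✓)  011-0(✓)  0110-(✓)  1-100(✓)  1-101(✓)  1-110(✓)  10-11  101-0(✓)  101-1(✓)  1010-(✓)  1011-(✓)  11-00(✓)  11-01(✓)  11-10(✓)  110-0(✓)  1100-(✓)  111-0(✓)  1110-(✓)
size-2^2 implicants → --100(✓)  --110(✓)  -01-0(✓)  -11-0(✓)  -110-  0-1-0(✓)  00--0  000--  1-1-0(✓)  1-10-  101--  11--0  11-0-
size-2^3 implicants → --1-0
Unchecked terms (primes): --1-0, -0011, -110-, 0-011, 00--0, 000--, 1-10-, 10-11, 101--, 11--0, 11-0-
Minterm coverage:
  m0 ⊆ 00--0,000--
  m1 ⊆ 000-- [E]
  m2 ⊆ 00--0,000--
  m3 ⊆ -0011,0-011,000--
  m4 ⊆ --1-0,00--0
  m11 ⊆ 0-011 [E]
  m12 ⊆ --1-0,-110-
  m13 ⊆ -110- [E]
  m14 ⊆ --1-0 [E]
  m19 ⊆ -0011,10-11
  m20 ⊆ --1-0,1-10-,101--
  m21 ⊆ 1-10-,101--
  m22 ⊆ --1-0,101--
  m23 ⊆ 10-11,101--
  m24 ⊆ 11--0,11-0-
  m25 ⊆ 11-0- [E]
  m26 ⊆ 11--0 [E]
  m28 ⊆ --1-0,-110-,1-10-,11--0,11-0-
  m29 ⊆ -110-,1-10-,11-0-
  m30 ⊆ --1-0,11--0
E = {--1-0, -110-, 0-011, 000--, 11--0, 11-0-}
Petrick residual → -0011, 101--
Cover = ce' + b'c'de + bcd' + a'c'de + a'b'c' + ab'c + abe' + abd'  |cover|=8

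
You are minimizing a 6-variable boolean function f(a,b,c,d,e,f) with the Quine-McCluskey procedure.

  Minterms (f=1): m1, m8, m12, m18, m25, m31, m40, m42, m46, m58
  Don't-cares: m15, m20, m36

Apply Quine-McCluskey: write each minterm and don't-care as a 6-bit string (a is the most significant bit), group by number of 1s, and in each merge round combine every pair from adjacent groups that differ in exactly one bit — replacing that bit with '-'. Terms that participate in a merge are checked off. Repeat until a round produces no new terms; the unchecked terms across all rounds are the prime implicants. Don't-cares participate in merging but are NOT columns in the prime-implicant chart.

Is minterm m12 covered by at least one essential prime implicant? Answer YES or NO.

YES

Round 0: 000001 001000✓ 001100✓ 001111✓ 010010 010100 011001 011111✓ 100100 101000✓ 101010✓ 101110✓ 111010✓
Round 1: -01000 0-1111 001-00 1-1010 101-10 1010-0
PIs = {-01000, 0-1111, 000001, 001-00, 010010, 010100, 011001, 1-1010, 100100, 101-10, 1010-0}
Coverage chart:
  m1: 000001 ←essential
  m8: -01000,001-00
  m12: 001-00 ←essential
  m18: 010010 ←essential
  m25: 011001 ←essential
  m31: 0-1111 ←essential
  m40: -01000,1010-0
  m42: 1-1010,101-10,1010-0
  m46: 101-10 ←essential
  m58: 1-1010 ←essential
Essential: 0-1111, 000001, 001-00, 010010, 011001, 1-1010, 101-10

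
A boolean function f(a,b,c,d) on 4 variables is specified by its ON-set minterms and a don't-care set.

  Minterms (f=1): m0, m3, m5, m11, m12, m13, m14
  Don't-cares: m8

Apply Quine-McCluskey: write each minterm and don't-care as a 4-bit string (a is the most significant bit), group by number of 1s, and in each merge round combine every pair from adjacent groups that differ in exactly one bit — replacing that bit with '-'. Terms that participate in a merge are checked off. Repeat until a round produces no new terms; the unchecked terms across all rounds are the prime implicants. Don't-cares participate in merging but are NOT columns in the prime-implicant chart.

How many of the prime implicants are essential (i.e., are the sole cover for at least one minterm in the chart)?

4

[col 0] 0000*, 0011*, 0101*, 1000*, 1011*, 1100*, 1101*, 1110*
[col 1] -000, -011, -101, 1-00, 11-0, 110-
Prime implicants: -000, -011, -101, 1-00, 11-0, 110-
PI chart (minterm → PIs covering it):
  0 | -000  (sole → essential)
  3 | -011  (sole → essential)
  5 | -101  (sole → essential)
  11 | -011  (sole → essential)
  12 | 1-00,11-0,110-
  13 | -101,110-
  14 | 11-0  (sole → essential)
Essential prime implicants: -000, -011, -101, 11-0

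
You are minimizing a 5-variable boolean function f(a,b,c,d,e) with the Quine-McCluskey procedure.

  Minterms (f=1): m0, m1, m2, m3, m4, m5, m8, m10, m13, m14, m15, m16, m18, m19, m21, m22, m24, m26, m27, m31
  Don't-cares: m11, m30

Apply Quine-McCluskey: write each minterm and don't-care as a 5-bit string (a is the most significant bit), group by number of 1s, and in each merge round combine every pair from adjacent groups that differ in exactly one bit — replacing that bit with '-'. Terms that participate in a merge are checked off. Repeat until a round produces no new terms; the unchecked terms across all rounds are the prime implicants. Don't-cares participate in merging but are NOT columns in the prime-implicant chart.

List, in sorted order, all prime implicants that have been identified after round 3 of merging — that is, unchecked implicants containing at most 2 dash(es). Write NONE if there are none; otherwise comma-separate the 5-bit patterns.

-0101, 0-101, 00-0-, 000--, 011-1, 1--10

Round 0: 00000✓ 00001✓ 00010✓ 00011✓ 00100✓ 00101✓ 01000✓ 01010✓ 01011✓ 01101✓ 01110✓ 01111✓ 10000✓ 10010✓ 10011✓ 10101✓ 10110✓ 11000✓ 11010✓ 11011✓ 11110✓ 11111✓
Round 1: -0000✓ -0010✓ -0011✓ -0101 -1000✓ -1010✓ -1011✓ -1110✓ -1111✓ 0-000✓ 0-010✓ 0-011✓ 0-101 00-00✓ 00-01✓ 000-0✓ 000-1✓ 0000-✓ 0001-✓ 0010-✓ 01-10✓ 01-11✓ 010-0✓ 0101-✓ 011-1 0111-✓ 1-000✓ 1-010✓ 1-011✓ 1-110✓ 10-10✓ 100-0✓ 1001-✓ 11-10✓ 11-11✓ 110-0✓ 1101-✓ 1111-✓
Round 2: --000✓ --010✓ --011✓ -00-0✓ -001-✓ -1-10✓ -1-11✓ -10-0✓ -101-✓ -111-✓ 0-0-0✓ 0-01-✓ 00-0- 000-- 01-1-✓ 1--10 1-0-0✓ 1-01-✓ 11-1-✓
Round 3: --0-0 --01- -1-1-
PIs = {--0-0, --01-, -0101, -1-1-, 0-101, 00-0-, 000--, 011-1, 1--10}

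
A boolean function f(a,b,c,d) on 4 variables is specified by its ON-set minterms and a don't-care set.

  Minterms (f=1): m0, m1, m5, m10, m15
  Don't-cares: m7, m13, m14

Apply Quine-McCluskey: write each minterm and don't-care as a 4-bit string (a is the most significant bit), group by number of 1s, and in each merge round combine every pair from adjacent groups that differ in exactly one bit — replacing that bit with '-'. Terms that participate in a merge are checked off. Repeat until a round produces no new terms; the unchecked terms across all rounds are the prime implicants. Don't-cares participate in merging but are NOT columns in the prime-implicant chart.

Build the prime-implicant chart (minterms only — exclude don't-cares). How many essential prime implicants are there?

[col 0] 0000*, 0001*, 0101*, 0111*, 1010*, 1101*, 1110*, 1111*
[col 1] -101*, -111*, 0-01, 000-, 01-1*, 1-10, 11-1*, 111-
[col 2] -1-1
Prime implicants: -1-1, 0-01, 000-, 1-10, 111-
PI chart (minterm → PIs covering it):
  0 | 000-  (sole → essential)
  1 | 0-01,000-
  5 | -1-1,0-01
  10 | 1-10  (sole → essential)
  15 | -1-1,111-
Essential prime implicants: 000-, 1-10

2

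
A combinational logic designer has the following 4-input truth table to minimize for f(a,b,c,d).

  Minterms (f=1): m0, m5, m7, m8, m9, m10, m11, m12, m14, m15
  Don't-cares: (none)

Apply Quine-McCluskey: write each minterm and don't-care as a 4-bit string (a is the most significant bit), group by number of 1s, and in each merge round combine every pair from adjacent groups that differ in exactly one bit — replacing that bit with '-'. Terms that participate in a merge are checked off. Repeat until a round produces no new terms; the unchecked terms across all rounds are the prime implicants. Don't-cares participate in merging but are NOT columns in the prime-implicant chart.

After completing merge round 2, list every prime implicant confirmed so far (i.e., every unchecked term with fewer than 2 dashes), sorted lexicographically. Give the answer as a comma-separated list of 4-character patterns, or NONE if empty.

-000, -111, 01-1

size-2^0 implicants → 0000(✓)  0101(✓)  0111(✓)  1000(✓)  1001(✓)  1010(✓)  1011(✓)  1100(✓)  1110(✓)  1111(✓)
size-2^1 implicants → -000  -111  01-1  1-00(✓)  1-10(✓)  1-11(✓)  10-0(✓)  10-1(✓)  100-(✓)  101-(✓)  11-0(✓)  111-(✓)
size-2^2 implicants → 1--0  1-1-  10--
Unchecked terms (primes): -000, -111, 01-1, 1--0, 1-1-, 10--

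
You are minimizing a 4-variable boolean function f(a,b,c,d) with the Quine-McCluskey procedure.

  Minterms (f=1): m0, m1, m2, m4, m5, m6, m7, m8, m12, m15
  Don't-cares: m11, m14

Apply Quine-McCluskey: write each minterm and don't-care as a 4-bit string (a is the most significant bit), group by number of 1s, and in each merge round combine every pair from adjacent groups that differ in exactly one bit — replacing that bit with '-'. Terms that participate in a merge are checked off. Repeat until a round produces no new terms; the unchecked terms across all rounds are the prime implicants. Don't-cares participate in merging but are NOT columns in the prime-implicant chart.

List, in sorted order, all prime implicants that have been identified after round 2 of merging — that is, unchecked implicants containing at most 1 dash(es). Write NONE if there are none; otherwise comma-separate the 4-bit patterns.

size-2^0 implicants → 0000(✓)  0001(✓)  0010(✓)  0100(✓)  0101(✓)  0110(✓)  0111(✓)  1000(✓)  1011(✓)  1100(✓)  1110(✓)  1111(✓)
size-2^1 implicants → -000(✓)  -100(✓)  -110(✓)  -111(✓)  0-00(✓)  0-01(✓)  0-10(✓)  00-0(✓)  000-(✓)  01-0(✓)  01-1(✓)  010-(✓)  011-(✓)  1-00(✓)  1-11  11-0(✓)  111-(✓)
size-2^2 implicants → --00  -1-0  -11-  0--0  0-0-  01--
Unchecked terms (primes): --00, -1-0, -11-, 0--0, 0-0-, 01--, 1-11

1-11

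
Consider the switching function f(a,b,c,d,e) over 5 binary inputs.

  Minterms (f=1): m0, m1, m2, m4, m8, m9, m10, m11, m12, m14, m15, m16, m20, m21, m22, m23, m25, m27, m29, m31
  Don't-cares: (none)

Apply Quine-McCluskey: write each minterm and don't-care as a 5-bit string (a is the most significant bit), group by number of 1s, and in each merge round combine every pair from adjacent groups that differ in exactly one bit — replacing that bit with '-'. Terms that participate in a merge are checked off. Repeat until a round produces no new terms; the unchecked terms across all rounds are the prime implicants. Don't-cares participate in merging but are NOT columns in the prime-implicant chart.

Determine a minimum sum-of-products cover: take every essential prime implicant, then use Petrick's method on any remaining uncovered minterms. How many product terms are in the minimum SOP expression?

7

Round 0: 00000✓ 00001✓ 00010✓ 00100✓ 01000✓ 01001✓ 01010✓ 01011✓ 01100✓ 01110✓ 01111✓ 10000✓ 10100✓ 10101✓ 10110✓ 10111✓ 11001✓ 11011✓ 11101✓ 11111✓
Round 1: -0000✓ -0100✓ -1001✓ -1011✓ -1111✓ 0-000✓ 0-001✓ 0-010✓ 0-100✓ 00-00✓ 000-0✓ 0000-✓ 01-00✓ 01-10✓ 01-11✓ 010-0✓ 010-1✓ 0100-✓ 0101-✓ 011-0✓ 0111-✓ 1-101✓ 1-111✓ 10-00✓ 101-0✓ 101-1✓ 1010-✓ 1011-✓ 11-01✓ 11-11✓ 110-1✓ 111-1✓
Round 2: -0-00 -1-11 -10-1 0--00 0-0-0 0-00- 01--0 01-1- 010-- 1-1-1 101-- 11--1
PIs = {-0-00, -1-11, -10-1, 0--00, 0-0-0, 0-00-, 01--0, 01-1-, 010--, 1-1-1, 101--, 11--1}
Coverage chart:
  m0: -0-00,0--00,0-0-0,0-00-
  m1: 0-00- ←essential
  m2: 0-0-0 ←essential
  m4: -0-00,0--00
  m8: 0--00,0-0-0,0-00-,01--0,010--
  m9: -10-1,0-00-,010--
  m10: 0-0-0,01--0,01-1-,010--
  m11: -1-11,-10-1,01-1-,010--
  m12: 0--00,01--0
  m14: 01--0,01-1-
  m15: -1-11,01-1-
  m16: -0-00 ←essential
  m20: -0-00,101--
  m21: 1-1-1,101--
  m22: 101-- ←essential
  m23: 1-1-1,101--
  m25: -10-1,11--1
  m27: -1-11,-10-1,11--1
  m29: 1-1-1,11--1
  m31: -1-11,1-1-1,11--1
Essential: -0-00, 0-0-0, 0-00-, 101--
Petrick residual → -1-11, 01--0, 11--1
Min cover (7 terms): b'd'e' + bde + a'c'e' + a'c'd' + a'be' + ab'c + abe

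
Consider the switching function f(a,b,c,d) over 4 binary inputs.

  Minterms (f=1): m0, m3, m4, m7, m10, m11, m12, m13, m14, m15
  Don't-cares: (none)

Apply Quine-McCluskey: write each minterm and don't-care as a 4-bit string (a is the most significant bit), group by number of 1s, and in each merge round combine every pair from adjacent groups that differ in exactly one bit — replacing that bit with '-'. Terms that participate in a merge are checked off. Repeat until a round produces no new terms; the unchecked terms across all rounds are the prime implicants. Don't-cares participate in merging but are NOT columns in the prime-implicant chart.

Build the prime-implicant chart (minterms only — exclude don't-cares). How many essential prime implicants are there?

4

Round 0: 0000✓ 0011✓ 0100✓ 0111✓ 1010✓ 1011✓ 1100✓ 1101✓ 1110✓ 1111✓
Round 1: -011✓ -100 -111✓ 0-00 0-11✓ 1-10✓ 1-11✓ 101-✓ 11-0✓ 11-1✓ 110-✓ 111-✓
Round 2: --11 1-1- 11--
PIs = {--11, -100, 0-00, 1-1-, 11--}
Coverage chart:
  m0: 0-00 ←essential
  m3: --11 ←essential
  m4: -100,0-00
  m7: --11 ←essential
  m10: 1-1- ←essential
  m11: --11,1-1-
  m12: -100,11--
  m13: 11-- ←essential
  m14: 1-1-,11--
  m15: --11,1-1-,11--
Essential: --11, 0-00, 1-1-, 11--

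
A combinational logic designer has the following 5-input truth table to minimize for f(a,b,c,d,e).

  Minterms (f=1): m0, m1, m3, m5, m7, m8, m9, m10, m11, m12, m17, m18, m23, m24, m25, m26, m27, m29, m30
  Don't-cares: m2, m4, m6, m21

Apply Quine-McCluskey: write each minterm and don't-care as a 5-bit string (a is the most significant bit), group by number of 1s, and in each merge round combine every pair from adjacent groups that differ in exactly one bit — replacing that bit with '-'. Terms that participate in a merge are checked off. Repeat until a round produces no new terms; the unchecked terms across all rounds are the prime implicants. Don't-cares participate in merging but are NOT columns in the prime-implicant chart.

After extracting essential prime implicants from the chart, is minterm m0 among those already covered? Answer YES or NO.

YES

[col 0] 00000*, 00001*, 00010*, 00011*, 00100*, 00101*, 00110*, 00111*, 01000*, 01001*, 01010*, 01011*, 01100*, 10001*, 10010*, 10101*, 10111*, 11000*, 11001*, 11010*, 11011*, 11101*, 11110*
[col 1] -0001*, -0010*, -0101*, -0111*, -1000*, -1001*, -1010*, -1011*, 0-000*, 0-001*, 0-010*, 0-011*, 0-100*, 00-00*, 00-01*, 00-10*, 00-11*, 000-0*, 000-1*, 0000-*, 0001-*, 001-0*, 001-1*, 0010-*, 0011-*, 01-00*, 010-0*, 010-1*, 0100-*, 0101-*, 1-001*, 1-010*, 1-101*, 10-01*, 101-1*, 11-01*, 11-10, 110-0*, 110-1*, 1100-*, 1101-*
[col 2] --001, --010, -0-01, -01-1, -10-0*, -10-1*, -100-*, -101-*, 0--00, 0-0-0*, 0-0-1*, 0-00-*, 0-01-*, 00--0*, 00--1*, 00-0-*, 00-1-*, 000--*, 001--*, 010--*, 1--01, 110--*
[col 3] -10--, 0-0--, 00---
Prime implicants: --001, --010, -0-01, -01-1, -10--, 0--00, 0-0--, 00---, 1--01, 11-10
PI chart (minterm → PIs covering it):
  0 | 0--00,0-0--,00---
  1 | --001,-0-01,0-0--,00---
  3 | 0-0--,00---
  5 | -0-01,-01-1,00---
  7 | -01-1,00---
  8 | -10--,0--00,0-0--
  9 | --001,-10--,0-0--
  10 | --010,-10--,0-0--
  11 | -10--,0-0--
  12 | 0--00  (sole → essential)
  17 | --001,-0-01,1--01
  18 | --010  (sole → essential)
  23 | -01-1  (sole → essential)
  24 | -10--  (sole → essential)
  25 | --001,-10--,1--01
  26 | --010,-10--,11-10
  27 | -10--  (sole → essential)
  29 | 1--01  (sole → essential)
  30 | 11-10  (sole → essential)
Essential prime implicants: --010, -01-1, -10--, 0--00, 1--01, 11-10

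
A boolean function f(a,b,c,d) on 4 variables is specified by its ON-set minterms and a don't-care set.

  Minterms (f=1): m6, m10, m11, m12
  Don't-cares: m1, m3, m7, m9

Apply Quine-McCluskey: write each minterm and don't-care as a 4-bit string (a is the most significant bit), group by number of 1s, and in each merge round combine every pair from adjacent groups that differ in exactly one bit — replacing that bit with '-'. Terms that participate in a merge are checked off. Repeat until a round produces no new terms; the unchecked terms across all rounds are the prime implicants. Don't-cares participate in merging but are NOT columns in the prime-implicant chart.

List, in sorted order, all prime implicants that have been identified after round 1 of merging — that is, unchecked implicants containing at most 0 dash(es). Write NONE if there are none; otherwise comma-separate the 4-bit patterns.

1100

size-2^0 implicants → 0001(✓)  0011(✓)  0110(✓)  0111(✓)  1001(✓)  1010(✓)  1011(✓)  1100
size-2^1 implicants → -001(✓)  -011(✓)  0-11  00-1(✓)  011-  10-1(✓)  101-
size-2^2 implicants → -0-1
Unchecked terms (primes): -0-1, 0-11, 011-, 101-, 1100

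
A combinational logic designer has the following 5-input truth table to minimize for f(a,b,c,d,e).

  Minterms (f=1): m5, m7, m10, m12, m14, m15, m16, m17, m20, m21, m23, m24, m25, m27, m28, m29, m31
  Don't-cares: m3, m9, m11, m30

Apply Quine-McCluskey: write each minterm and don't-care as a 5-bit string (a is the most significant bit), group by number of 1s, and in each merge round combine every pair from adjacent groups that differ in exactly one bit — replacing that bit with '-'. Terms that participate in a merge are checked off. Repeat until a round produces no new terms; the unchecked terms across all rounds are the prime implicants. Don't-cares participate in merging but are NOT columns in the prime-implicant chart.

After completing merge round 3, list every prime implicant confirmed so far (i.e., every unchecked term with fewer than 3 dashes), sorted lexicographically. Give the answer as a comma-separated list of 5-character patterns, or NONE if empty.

--111, -01-1, -1-11, -10-1, -11-0, -111-, 0--11, 01-1-, 1-1-1, 11--1, 111--

Round 0: 00011✓ 00101✓ 00111✓ 01001✓ 01010✓ 01011✓ 01100✓ 01110✓ 01111✓ 10000✓ 10001✓ 10100✓ 10101✓ 10111✓ 11000✓ 11001✓ 11011✓ 11100✓ 11101✓ 11110✓ 11111✓
Round 1: -0101✓ -0111✓ -1001✓ -1011✓ -1100✓ -1110✓ -1111✓ 0-011✓ 0-111✓ 00-11✓ 001-1✓ 01-10✓ 01-11✓ 010-1✓ 0101-✓ 011-0✓ 0111-✓ 1-000✓ 1-001✓ 1-100✓ 1-101✓ 1-111✓ 10-00✓ 10-01✓ 1000-✓ 101-1✓ 1010-✓ 11-00✓ 11-01✓ 11-11✓ 110-1✓ 1100-✓ 111-0✓ 111-1✓ 1110-✓ 1111-✓
Round 2: --111 -01-1 -1-11 -10-1 -11-0 -111- 0--11 01-1- 1--00✓ 1--01✓ 1-00-✓ 1-1-1 1-10-✓ 10-0-✓ 11--1 11-0-✓ 111--
Round 3: 1--0-
PIs = {--111, -01-1, -1-11, -10-1, -11-0, -111-, 0--11, 01-1-, 1--0-, 1-1-1, 11--1, 111--}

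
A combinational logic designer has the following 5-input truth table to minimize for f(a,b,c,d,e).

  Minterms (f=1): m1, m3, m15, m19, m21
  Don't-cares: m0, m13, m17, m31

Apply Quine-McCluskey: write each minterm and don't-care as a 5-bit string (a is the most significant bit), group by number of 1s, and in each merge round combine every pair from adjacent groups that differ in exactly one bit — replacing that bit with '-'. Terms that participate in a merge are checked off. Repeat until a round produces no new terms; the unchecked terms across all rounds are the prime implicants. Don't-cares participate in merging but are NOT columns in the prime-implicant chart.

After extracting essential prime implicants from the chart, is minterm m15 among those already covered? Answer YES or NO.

NO

size-2^0 implicants → 00000(✓)  00001(✓)  00011(✓)  01101(✓)  01111(✓)  10001(✓)  10011(✓)  10101(✓)  11111(✓)
size-2^1 implicants → -0001(✓)  -0011(✓)  -1111  000-1(✓)  0000-  011-1  10-01  100-1(✓)
size-2^2 implicants → -00-1
Unchecked terms (primes): -00-1, -1111, 0000-, 011-1, 10-01
Minterm coverage:
  m1 ⊆ -00-1,0000-
  m3 ⊆ -00-1 [E]
  m15 ⊆ -1111,011-1
  m19 ⊆ -00-1 [E]
  m21 ⊆ 10-01 [E]
E = {-00-1, 10-01}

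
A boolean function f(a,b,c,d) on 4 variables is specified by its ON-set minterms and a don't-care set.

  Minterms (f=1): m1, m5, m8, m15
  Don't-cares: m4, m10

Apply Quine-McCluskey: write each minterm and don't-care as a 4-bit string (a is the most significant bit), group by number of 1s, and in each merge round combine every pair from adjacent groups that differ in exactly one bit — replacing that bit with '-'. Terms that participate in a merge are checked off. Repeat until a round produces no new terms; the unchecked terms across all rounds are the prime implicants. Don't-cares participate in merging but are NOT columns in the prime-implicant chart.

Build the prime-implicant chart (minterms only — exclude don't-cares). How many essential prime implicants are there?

3

size-2^0 implicants → 0001(✓)  0100(✓)  0101(✓)  1000(✓)  1010(✓)  1111
size-2^1 implicants → 0-01  010-  10-0
Unchecked terms (primes): 0-01, 010-, 10-0, 1111
Minterm coverage:
  m1 ⊆ 0-01 [E]
  m5 ⊆ 0-01,010-
  m8 ⊆ 10-0 [E]
  m15 ⊆ 1111 [E]
E = {0-01, 10-0, 1111}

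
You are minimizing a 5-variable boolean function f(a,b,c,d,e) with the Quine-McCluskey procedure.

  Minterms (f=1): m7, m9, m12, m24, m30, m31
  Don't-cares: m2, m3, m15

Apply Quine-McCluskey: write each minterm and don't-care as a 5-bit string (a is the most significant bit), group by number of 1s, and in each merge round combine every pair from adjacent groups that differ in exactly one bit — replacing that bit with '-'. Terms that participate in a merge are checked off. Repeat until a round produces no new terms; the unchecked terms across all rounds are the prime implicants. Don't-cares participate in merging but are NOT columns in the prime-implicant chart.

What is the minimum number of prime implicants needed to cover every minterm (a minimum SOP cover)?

5

[col 0] 00010*, 00011*, 00111*, 01001, 01100, 01111*, 11000, 11110*, 11111*
[col 1] -1111, 0-111, 00-11, 0001-, 1111-
Prime implicants: -1111, 0-111, 00-11, 0001-, 01001, 01100, 11000, 1111-
PI chart (minterm → PIs covering it):
  7 | 0-111,00-11
  9 | 01001  (sole → essential)
  12 | 01100  (sole → essential)
  24 | 11000  (sole → essential)
  30 | 1111-  (sole → essential)
  31 | -1111,1111-
Essential prime implicants: 01001, 01100, 11000, 1111-
Petrick residual → 0-111
Minimum SOP uses 5 PIs: a'cde + a'bc'd'e + a'bcd'e' + abc'd'e' + abcd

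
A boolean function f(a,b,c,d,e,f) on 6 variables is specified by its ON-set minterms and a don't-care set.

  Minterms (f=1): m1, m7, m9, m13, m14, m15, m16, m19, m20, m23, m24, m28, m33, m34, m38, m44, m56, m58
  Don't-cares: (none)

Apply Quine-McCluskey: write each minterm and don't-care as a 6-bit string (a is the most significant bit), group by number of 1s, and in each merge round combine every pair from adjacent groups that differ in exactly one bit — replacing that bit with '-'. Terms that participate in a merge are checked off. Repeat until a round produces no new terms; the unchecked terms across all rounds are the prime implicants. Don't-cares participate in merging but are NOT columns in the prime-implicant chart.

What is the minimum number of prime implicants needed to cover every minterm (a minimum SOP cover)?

Round 0: 000001✓ 000111✓ 001001✓ 001101✓ 001110✓ 001111✓ 010000✓ 010011✓ 010100✓ 010111✓ 011000✓ 011100✓ 100001✓ 100010✓ 100110✓ 101100 111000✓ 111010✓
Round 1: -00001 -11000 0-0111 00-001 00-111 001-01 0011-1 00111- 01-000✓ 01-100✓ 010-00✓ 010-11 011-00✓ 100-10 1110-0
Round 2: 01--00
PIs = {-00001, -11000, 0-0111, 00-001, 00-111, 001-01, 0011-1, 00111-, 01--00, 010-11, 100-10, 101100, 1110-0}
Coverage chart:
  m1: -00001,00-001
  m7: 0-0111,00-111
  m9: 00-001,001-01
  m13: 001-01,0011-1
  m14: 00111- ←essential
  m15: 00-111,0011-1,00111-
  m16: 01--00 ←essential
  m19: 010-11 ←essential
  m20: 01--00 ←essential
  m23: 0-0111,010-11
  m24: -11000,01--00
  m28: 01--00 ←essential
  m33: -00001 ←essential
  m34: 100-10 ←essential
  m38: 100-10 ←essential
  m44: 101100 ←essential
  m56: -11000,1110-0
  m58: 1110-0 ←essential
Essential: -00001, 00111-, 01--00, 010-11, 100-10, 101100, 1110-0
Petrick residual → 0-0111, 001-01
Min cover (9 terms): b'c'd'e'f + a'c'def + a'b'ce'f + a'b'cde + a'be'f' + a'bc'ef + ab'c'ef' + ab'cde'f' + abcd'f'

9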